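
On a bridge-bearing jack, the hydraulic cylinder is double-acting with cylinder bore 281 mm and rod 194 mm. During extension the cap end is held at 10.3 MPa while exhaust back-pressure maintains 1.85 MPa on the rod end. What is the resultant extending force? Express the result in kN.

Cap-side area A_cap = π/4 × (281 mm)² = 62020 mm^2
Rod-side annular area A_ann = π/4 × (281² − 194²) = 32460 mm^2
Net thrust = P_cap·A_cap − P_rod·A_ann = 638.8 kN − 60.04 kN

F ≈ 579 kN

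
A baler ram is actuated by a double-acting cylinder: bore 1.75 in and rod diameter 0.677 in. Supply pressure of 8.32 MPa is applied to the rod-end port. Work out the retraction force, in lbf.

F ≈ 2470 lbf

Rod-side annular area A_ann = π/4 × (1.75² − 0.677²) = 2.045 in^2
On retraction the pressure acts on the annular area (bore minus rod).
F = P × A_ann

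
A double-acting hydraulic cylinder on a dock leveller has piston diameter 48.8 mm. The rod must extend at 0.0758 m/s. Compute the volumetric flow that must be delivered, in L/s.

Cap-side area A_cap = π/4 × (48.8 mm)² = 1870 mm^2
Q = A × v

Q ≈ 0.142 L/s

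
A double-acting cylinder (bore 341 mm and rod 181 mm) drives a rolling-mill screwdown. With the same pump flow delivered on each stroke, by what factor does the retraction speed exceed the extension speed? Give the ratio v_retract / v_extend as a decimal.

v_ret/v_ext ≈ 1.39

Cap-side area A_cap = π/4 × (341 mm)² = 91330 mm^2
Rod-side annular area A_ann = π/4 × (341² − 181²) = 65600 mm^2
For equal Q, v ∝ 1/A, so v_ret/v_ext = A_cap/A_ann.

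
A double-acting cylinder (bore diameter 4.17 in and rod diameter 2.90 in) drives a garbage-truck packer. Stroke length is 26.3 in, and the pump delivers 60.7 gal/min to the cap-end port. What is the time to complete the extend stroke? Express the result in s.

t ≈ 1.54 s

Cap-side area A_cap = π/4 × (4.17 in)² = 13.66 in^2
Swept volume V = A × L; t = V / Q = A·L / Q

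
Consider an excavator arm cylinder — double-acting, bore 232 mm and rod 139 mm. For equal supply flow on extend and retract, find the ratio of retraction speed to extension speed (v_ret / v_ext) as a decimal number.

v_ret/v_ext ≈ 1.56

Cap-side area A_cap = π/4 × (232 mm)² = 42270 mm^2
Rod-side annular area A_ann = π/4 × (232² − 139²) = 27100 mm^2
For equal Q, v ∝ 1/A, so v_ret/v_ext = A_cap/A_ann.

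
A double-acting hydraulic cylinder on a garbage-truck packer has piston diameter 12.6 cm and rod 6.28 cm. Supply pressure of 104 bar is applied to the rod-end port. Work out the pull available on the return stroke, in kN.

F ≈ 97.5 kN

Rod-side annular area A_ann = π/4 × (12.6² − 6.28²) = 93.71 cm^2
On retraction the pressure acts on the annular area (bore minus rod).
F = P × A_ann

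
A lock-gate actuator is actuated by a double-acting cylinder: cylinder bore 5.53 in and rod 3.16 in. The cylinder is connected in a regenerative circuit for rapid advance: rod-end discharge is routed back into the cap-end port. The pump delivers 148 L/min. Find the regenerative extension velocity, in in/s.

v ≈ 19.2 in/s

In regeneration the rod-end outflow joins the pump flow into the cap end, so the net volume the pump must supply per unit advance equals the rod cross-section area.
Rod cross-section A_rod = π/4 × (3.16 in)² = 7.843 in^2
v = Q_pump / A_rod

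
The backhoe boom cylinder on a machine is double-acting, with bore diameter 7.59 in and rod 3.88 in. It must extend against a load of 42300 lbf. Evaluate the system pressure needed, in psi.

Cap-side area A_cap = π/4 × (7.59 in)² = 45.25 in^2
P = F / A = 42300 lbf / A

P ≈ 935 psi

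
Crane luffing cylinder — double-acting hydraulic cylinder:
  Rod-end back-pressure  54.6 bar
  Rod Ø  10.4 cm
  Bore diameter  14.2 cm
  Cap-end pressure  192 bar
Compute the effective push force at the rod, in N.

Cap-side area A_cap = π/4 × (14.2 cm)² = 158.4 cm^2
Rod-side annular area A_ann = π/4 × (14.2² − 10.4²) = 73.42 cm^2
Net thrust = P_cap·A_cap − P_rod·A_ann = 3.041e5 N − 40090 N

F ≈ 2.64e5 N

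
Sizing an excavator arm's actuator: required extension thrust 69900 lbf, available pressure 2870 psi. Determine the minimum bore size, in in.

Extension force acts on the full piston face: F = P × (π/4)D².
D = √(4F / (πP)) = √(4 × 69900 lbf / (π × 2870 psi))

D ≈ 5.57 in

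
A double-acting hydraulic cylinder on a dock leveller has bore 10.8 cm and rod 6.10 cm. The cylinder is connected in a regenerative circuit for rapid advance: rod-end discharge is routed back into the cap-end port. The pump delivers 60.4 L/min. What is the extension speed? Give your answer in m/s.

v ≈ 0.344 m/s

In regeneration the rod-end outflow joins the pump flow into the cap end, so the net volume the pump must supply per unit advance equals the rod cross-section area.
Rod cross-section A_rod = π/4 × (6.10 cm)² = 29.22 cm^2
v = Q_pump / A_rod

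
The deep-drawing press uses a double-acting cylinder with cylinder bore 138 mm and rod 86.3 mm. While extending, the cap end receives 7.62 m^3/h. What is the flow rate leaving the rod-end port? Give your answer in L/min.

Q_out ≈ 77.3 L/min

Cap-side area A_cap = π/4 × (138 mm)² = 14960 mm^2
Rod-side annular area A_ann = π/4 × (138² − 86.3²) = 9108 mm^2
Piston speed v = Q_in/A_cap; rod-end outflow Q_out = v × A_ann = Q_in × A_ann/A_cap.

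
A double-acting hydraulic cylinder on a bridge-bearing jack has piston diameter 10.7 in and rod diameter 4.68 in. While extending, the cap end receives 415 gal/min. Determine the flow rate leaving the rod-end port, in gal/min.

Q_out ≈ 336 gal/min

Cap-side area A_cap = π/4 × (10.7 in)² = 89.92 in^2
Rod-side annular area A_ann = π/4 × (10.7² − 4.68²) = 72.72 in^2
Piston speed v = Q_in/A_cap; rod-end outflow Q_out = v × A_ann = Q_in × A_ann/A_cap.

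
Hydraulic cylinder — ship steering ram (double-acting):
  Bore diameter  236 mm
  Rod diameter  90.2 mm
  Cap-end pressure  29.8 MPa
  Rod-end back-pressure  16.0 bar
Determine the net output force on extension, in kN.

Cap-side area A_cap = π/4 × (236 mm)² = 43740 mm^2
Rod-side annular area A_ann = π/4 × (236² − 90.2²) = 37350 mm^2
Net thrust = P_cap·A_cap − P_rod·A_ann = 1304 kN − 59.77 kN

F ≈ 1240 kN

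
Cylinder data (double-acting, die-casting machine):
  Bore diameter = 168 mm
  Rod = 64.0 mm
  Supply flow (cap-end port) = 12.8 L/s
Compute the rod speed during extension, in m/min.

v ≈ 34.6 m/min

Cap-side area A_cap = π/4 × (168 mm)² = 22170 mm^2
v = Q / A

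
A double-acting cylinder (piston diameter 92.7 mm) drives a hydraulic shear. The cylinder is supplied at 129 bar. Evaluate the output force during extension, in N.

F ≈ 87100 N

Cap-side area A_cap = π/4 × (92.7 mm)² = 6749 mm^2
F = P × A_cap = 129 bar × A_cap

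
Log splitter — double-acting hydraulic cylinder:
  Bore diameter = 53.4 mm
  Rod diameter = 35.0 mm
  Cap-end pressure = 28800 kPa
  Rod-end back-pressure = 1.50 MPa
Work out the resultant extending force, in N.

F ≈ 62600 N

Cap-side area A_cap = π/4 × (53.4 mm)² = 2240 mm^2
Rod-side annular area A_ann = π/4 × (53.4² − 35.0²) = 1277 mm^2
Net thrust = P_cap·A_cap − P_rod·A_ann = 64500 N − 1916 N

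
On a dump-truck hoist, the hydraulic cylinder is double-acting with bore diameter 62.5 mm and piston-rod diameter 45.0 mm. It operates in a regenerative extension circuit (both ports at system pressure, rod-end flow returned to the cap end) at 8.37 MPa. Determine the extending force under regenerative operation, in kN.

With equal pressure on both faces, forces on the annular region cancel; the net push is pressure × rod cross-section.
Rod cross-section A_rod = π/4 × (45.0 mm)² = 1590 mm^2
F = P × A_rod

F ≈ 13.3 kN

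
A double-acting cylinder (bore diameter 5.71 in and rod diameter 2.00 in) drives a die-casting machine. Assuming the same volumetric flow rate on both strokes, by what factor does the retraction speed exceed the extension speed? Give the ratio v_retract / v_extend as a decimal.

Cap-side area A_cap = π/4 × (5.71 in)² = 25.61 in^2
Rod-side annular area A_ann = π/4 × (5.71² − 2.00²) = 22.47 in^2
For equal Q, v ∝ 1/A, so v_ret/v_ext = A_cap/A_ann.

v_ret/v_ext ≈ 1.14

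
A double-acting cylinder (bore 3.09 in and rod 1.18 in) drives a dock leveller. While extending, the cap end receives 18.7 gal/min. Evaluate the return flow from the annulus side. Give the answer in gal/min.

Cap-side area A_cap = π/4 × (3.09 in)² = 7.499 in^2
Rod-side annular area A_ann = π/4 × (3.09² − 1.18²) = 6.405 in^2
Piston speed v = Q_in/A_cap; rod-end outflow Q_out = v × A_ann = Q_in × A_ann/A_cap.

Q_out ≈ 16.0 gal/min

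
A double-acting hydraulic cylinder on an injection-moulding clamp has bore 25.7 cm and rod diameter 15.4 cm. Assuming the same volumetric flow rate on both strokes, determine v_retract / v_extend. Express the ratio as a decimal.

Cap-side area A_cap = π/4 × (25.7 cm)² = 518.7 cm^2
Rod-side annular area A_ann = π/4 × (25.7² − 15.4²) = 332.5 cm^2
For equal Q, v ∝ 1/A, so v_ret/v_ext = A_cap/A_ann.

v_ret/v_ext ≈ 1.56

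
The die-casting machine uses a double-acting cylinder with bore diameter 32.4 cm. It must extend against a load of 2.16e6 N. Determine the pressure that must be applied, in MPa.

Cap-side area A_cap = π/4 × (32.4 cm)² = 824.5 cm^2
P = F / A = 2.16e6 N / A

P ≈ 26.2 MPa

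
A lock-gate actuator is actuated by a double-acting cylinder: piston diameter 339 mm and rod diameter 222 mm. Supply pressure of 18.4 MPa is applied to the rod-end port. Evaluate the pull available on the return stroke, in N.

Rod-side annular area A_ann = π/4 × (339² − 222²) = 51550 mm^2
On retraction the pressure acts on the annular area (bore minus rod).
F = P × A_ann

F ≈ 9.49e5 N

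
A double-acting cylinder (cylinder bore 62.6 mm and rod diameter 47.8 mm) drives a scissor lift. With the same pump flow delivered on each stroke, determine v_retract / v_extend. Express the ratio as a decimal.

v_ret/v_ext ≈ 2.40

Cap-side area A_cap = π/4 × (62.6 mm)² = 3078 mm^2
Rod-side annular area A_ann = π/4 × (62.6² − 47.8²) = 1283 mm^2
For equal Q, v ∝ 1/A, so v_ret/v_ext = A_cap/A_ann.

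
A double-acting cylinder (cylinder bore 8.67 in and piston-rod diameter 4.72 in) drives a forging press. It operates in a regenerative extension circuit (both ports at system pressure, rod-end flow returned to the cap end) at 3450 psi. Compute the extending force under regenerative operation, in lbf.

With equal pressure on both faces, forces on the annular region cancel; the net push is pressure × rod cross-section.
Rod cross-section A_rod = π/4 × (4.72 in)² = 17.50 in^2
F = P × A_rod

F ≈ 60400 lbf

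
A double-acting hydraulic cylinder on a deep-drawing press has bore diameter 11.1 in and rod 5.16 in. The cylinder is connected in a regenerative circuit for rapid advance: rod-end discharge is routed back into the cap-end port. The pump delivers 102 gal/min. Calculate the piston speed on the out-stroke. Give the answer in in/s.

v ≈ 18.8 in/s

In regeneration the rod-end outflow joins the pump flow into the cap end, so the net volume the pump must supply per unit advance equals the rod cross-section area.
Rod cross-section A_rod = π/4 × (5.16 in)² = 20.91 in^2
v = Q_pump / A_rod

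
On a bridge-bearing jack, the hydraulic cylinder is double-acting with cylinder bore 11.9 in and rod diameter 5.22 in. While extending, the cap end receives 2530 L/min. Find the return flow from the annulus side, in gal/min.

Cap-side area A_cap = π/4 × (11.9 in)² = 111.2 in^2
Rod-side annular area A_ann = π/4 × (11.9² − 5.22²) = 89.82 in^2
Piston speed v = Q_in/A_cap; rod-end outflow Q_out = v × A_ann = Q_in × A_ann/A_cap.

Q_out ≈ 540 gal/min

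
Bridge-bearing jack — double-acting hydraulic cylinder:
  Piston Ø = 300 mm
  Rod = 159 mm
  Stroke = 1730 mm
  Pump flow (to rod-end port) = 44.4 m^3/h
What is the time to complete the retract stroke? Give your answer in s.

Rod-side annular area A_ann = π/4 × (300² − 159²) = 50830 mm^2
Swept volume V = A × L; t = V / Q = A·L / Q

t ≈ 7.13 s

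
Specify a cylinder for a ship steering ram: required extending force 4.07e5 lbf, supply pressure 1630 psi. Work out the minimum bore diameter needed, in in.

Extension force acts on the full piston face: F = P × (π/4)D².
D = √(4F / (πP)) = √(4 × 4.07e5 lbf / (π × 1630 psi))

D ≈ 17.8 in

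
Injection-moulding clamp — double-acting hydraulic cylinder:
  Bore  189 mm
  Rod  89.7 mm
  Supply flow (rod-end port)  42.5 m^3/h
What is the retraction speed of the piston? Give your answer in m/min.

Rod-side annular area A_ann = π/4 × (189² − 89.7²) = 21740 mm^2
Flow into the rod-end port fills the annular volume.
v = Q / A

v ≈ 32.6 m/min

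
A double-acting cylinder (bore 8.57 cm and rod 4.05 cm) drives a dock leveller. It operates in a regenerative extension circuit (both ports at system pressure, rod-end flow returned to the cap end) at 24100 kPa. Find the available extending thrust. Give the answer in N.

F ≈ 31000 N

With equal pressure on both faces, forces on the annular region cancel; the net push is pressure × rod cross-section.
Rod cross-section A_rod = π/4 × (4.05 cm)² = 12.88 cm^2
F = P × A_rod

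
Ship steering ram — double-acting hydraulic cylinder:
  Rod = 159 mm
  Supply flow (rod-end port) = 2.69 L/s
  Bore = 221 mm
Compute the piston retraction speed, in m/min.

Rod-side annular area A_ann = π/4 × (221² − 159²) = 18500 mm^2
Flow into the rod-end port fills the annular volume.
v = Q / A

v ≈ 8.72 m/min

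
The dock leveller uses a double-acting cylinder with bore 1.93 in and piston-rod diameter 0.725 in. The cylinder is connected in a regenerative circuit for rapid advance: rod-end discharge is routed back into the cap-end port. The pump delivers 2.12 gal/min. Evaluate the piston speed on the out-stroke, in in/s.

v ≈ 19.8 in/s

In regeneration the rod-end outflow joins the pump flow into the cap end, so the net volume the pump must supply per unit advance equals the rod cross-section area.
Rod cross-section A_rod = π/4 × (0.725 in)² = 0.4128 in^2
v = Q_pump / A_rod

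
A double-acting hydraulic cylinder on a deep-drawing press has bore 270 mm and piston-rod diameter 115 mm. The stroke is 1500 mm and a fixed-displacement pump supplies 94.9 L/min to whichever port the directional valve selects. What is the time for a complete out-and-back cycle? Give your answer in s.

Cap-side area A_cap = π/4 × (270 mm)² = 57260 mm^2
Rod-side annular area A_ann = π/4 × (270² − 115²) = 46870 mm^2
t_ext = A_cap·L/Q = 54.30 s
t_ret = A_ann·L/Q = 44.45 s
t_cycle = t_ext + t_ret

t ≈ 98.7 s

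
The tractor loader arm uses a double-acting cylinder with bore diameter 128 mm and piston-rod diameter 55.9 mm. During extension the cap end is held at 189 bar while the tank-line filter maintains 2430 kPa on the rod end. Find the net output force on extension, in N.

F ≈ 2.18e5 N

Cap-side area A_cap = π/4 × (128 mm)² = 12870 mm^2
Rod-side annular area A_ann = π/4 × (128² − 55.9²) = 10410 mm^2
Net thrust = P_cap·A_cap − P_rod·A_ann = 2.432e5 N − 25310 N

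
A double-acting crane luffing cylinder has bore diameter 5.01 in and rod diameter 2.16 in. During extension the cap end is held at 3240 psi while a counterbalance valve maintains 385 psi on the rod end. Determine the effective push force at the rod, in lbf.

F ≈ 57700 lbf

Cap-side area A_cap = π/4 × (5.01 in)² = 19.71 in^2
Rod-side annular area A_ann = π/4 × (5.01² − 2.16²) = 16.05 in^2
Net thrust = P_cap·A_cap − P_rod·A_ann = 63870 lbf − 6179 lbf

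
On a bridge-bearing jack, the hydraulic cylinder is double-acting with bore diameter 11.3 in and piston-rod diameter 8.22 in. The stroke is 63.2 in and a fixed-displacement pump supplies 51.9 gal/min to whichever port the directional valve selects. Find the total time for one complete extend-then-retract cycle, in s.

t ≈ 46.7 s

Cap-side area A_cap = π/4 × (11.3 in)² = 100.3 in^2
Rod-side annular area A_ann = π/4 × (11.3² − 8.22²) = 47.22 in^2
t_ext = A_cap·L/Q = 31.72 s
t_ret = A_ann·L/Q = 14.94 s
t_cycle = t_ext + t_ret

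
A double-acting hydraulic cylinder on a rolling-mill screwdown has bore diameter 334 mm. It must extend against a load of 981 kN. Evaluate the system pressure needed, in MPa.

P ≈ 11.2 MPa

Cap-side area A_cap = π/4 × (334 mm)² = 87620 mm^2
P = F / A = 981 kN / A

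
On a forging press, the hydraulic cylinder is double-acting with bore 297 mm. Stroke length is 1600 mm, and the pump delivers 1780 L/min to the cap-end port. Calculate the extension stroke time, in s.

Cap-side area A_cap = π/4 × (297 mm)² = 69280 mm^2
Swept volume V = A × L; t = V / Q = A·L / Q

t ≈ 3.74 s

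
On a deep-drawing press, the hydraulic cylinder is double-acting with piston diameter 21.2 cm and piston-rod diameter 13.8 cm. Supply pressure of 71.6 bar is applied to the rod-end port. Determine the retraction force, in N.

F ≈ 1.46e5 N

Rod-side annular area A_ann = π/4 × (21.2² − 13.8²) = 203.4 cm^2
On retraction the pressure acts on the annular area (bore minus rod).
F = P × A_ann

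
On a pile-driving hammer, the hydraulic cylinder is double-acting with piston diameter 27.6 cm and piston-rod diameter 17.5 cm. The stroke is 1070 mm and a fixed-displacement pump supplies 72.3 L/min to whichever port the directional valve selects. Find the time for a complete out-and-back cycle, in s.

t ≈ 84.9 s

Cap-side area A_cap = π/4 × (27.6 cm)² = 598.3 cm^2
Rod-side annular area A_ann = π/4 × (27.6² − 17.5²) = 357.8 cm^2
t_ext = A_cap·L/Q = 53.13 s
t_ret = A_ann·L/Q = 31.77 s
t_cycle = t_ext + t_ret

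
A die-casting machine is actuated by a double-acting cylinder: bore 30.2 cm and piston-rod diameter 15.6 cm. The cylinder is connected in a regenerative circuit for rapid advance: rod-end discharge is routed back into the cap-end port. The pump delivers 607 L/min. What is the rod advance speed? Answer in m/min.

v ≈ 31.8 m/min

In regeneration the rod-end outflow joins the pump flow into the cap end, so the net volume the pump must supply per unit advance equals the rod cross-section area.
Rod cross-section A_rod = π/4 × (15.6 cm)² = 191.1 cm^2
v = Q_pump / A_rod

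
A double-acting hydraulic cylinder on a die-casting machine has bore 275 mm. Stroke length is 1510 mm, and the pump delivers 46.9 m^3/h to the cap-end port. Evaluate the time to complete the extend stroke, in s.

t ≈ 6.88 s

Cap-side area A_cap = π/4 × (275 mm)² = 59400 mm^2
Swept volume V = A × L; t = V / Q = A·L / Q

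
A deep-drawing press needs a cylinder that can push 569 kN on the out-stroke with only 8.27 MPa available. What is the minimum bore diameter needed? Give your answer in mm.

D ≈ 296 mm

Extension force acts on the full piston face: F = P × (π/4)D².
D = √(4F / (πP)) = √(4 × 569 kN / (π × 8.27 MPa))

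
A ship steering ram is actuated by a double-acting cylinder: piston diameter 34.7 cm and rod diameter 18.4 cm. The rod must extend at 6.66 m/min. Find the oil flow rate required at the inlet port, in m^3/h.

Cap-side area A_cap = π/4 × (34.7 cm)² = 945.7 cm^2
Q = A × v

Q ≈ 37.8 m^3/h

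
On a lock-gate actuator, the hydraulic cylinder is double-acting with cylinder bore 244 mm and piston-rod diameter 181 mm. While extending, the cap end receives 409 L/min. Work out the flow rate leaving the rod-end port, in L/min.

Cap-side area A_cap = π/4 × (244 mm)² = 46760 mm^2
Rod-side annular area A_ann = π/4 × (244² − 181²) = 21030 mm^2
Piston speed v = Q_in/A_cap; rod-end outflow Q_out = v × A_ann = Q_in × A_ann/A_cap.

Q_out ≈ 184 L/min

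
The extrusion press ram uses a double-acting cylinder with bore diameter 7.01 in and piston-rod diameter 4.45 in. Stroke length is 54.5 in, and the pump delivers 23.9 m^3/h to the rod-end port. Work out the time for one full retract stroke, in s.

Rod-side annular area A_ann = π/4 × (7.01² − 4.45²) = 23.04 in^2
Swept volume V = A × L; t = V / Q = A·L / Q

t ≈ 3.10 s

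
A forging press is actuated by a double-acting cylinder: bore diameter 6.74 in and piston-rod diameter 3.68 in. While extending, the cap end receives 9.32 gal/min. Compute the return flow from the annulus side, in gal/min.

Q_out ≈ 6.54 gal/min

Cap-side area A_cap = π/4 × (6.74 in)² = 35.68 in^2
Rod-side annular area A_ann = π/4 × (6.74² − 3.68²) = 25.04 in^2
Piston speed v = Q_in/A_cap; rod-end outflow Q_out = v × A_ann = Q_in × A_ann/A_cap.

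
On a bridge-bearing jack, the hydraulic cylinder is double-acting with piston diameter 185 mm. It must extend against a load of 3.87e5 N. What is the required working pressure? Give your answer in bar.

Cap-side area A_cap = π/4 × (185 mm)² = 26880 mm^2
P = F / A = 3.87e5 N / A

P ≈ 144 bar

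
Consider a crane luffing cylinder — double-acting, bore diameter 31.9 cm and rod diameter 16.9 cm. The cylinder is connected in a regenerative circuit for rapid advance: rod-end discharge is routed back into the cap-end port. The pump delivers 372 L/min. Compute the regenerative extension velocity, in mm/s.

v ≈ 276 mm/s

In regeneration the rod-end outflow joins the pump flow into the cap end, so the net volume the pump must supply per unit advance equals the rod cross-section area.
Rod cross-section A_rod = π/4 × (16.9 cm)² = 224.3 cm^2
v = Q_pump / A_rod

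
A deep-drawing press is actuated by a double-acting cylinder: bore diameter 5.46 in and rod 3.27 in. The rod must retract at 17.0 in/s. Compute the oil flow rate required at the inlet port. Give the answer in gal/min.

Rod-side annular area A_ann = π/4 × (5.46² − 3.27²) = 15.02 in^2
Q = A × v

Q ≈ 66.3 gal/min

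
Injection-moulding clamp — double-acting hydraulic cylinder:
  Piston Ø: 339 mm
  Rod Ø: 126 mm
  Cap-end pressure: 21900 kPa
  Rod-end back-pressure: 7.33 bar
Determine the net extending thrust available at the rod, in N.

Cap-side area A_cap = π/4 × (339 mm)² = 90260 mm^2
Rod-side annular area A_ann = π/4 × (339² − 126²) = 77790 mm^2
Net thrust = P_cap·A_cap − P_rod·A_ann = 1.977e6 N − 57020 N

F ≈ 1.92e6 N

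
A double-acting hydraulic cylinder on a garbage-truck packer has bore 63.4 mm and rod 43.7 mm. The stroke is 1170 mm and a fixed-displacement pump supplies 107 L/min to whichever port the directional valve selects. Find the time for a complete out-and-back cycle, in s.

t ≈ 3.16 s

Cap-side area A_cap = π/4 × (63.4 mm)² = 3157 mm^2
Rod-side annular area A_ann = π/4 × (63.4² − 43.7²) = 1657 mm^2
t_ext = A_cap·L/Q = 2.071 s
t_ret = A_ann·L/Q = 1.087 s
t_cycle = t_ext + t_ret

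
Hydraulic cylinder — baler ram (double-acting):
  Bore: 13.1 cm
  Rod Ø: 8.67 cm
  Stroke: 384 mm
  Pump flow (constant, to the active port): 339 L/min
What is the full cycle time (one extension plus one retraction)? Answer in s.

t ≈ 1.43 s

Cap-side area A_cap = π/4 × (13.1 cm)² = 134.8 cm^2
Rod-side annular area A_ann = π/4 × (13.1² − 8.67²) = 75.74 cm^2
t_ext = A_cap·L/Q = 0.9160 s
t_ret = A_ann·L/Q = 0.5148 s
t_cycle = t_ext + t_ret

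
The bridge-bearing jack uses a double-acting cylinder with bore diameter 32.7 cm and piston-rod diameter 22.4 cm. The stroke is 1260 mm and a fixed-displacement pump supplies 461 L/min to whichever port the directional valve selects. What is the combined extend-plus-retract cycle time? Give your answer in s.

Cap-side area A_cap = π/4 × (32.7 cm)² = 839.8 cm^2
Rod-side annular area A_ann = π/4 × (32.7² − 22.4²) = 445.7 cm^2
t_ext = A_cap·L/Q = 13.77 s
t_ret = A_ann·L/Q = 7.310 s
t_cycle = t_ext + t_ret

t ≈ 21.1 s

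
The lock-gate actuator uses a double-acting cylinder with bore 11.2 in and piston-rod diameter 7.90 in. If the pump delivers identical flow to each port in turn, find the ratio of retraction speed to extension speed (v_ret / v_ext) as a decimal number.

v_ret/v_ext ≈ 1.99

Cap-side area A_cap = π/4 × (11.2 in)² = 98.52 in^2
Rod-side annular area A_ann = π/4 × (11.2² − 7.90²) = 49.50 in^2
For equal Q, v ∝ 1/A, so v_ret/v_ext = A_cap/A_ann.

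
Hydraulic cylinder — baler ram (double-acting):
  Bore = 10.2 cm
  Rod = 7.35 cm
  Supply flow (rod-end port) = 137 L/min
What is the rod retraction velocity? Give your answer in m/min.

v ≈ 34.9 m/min

Rod-side annular area A_ann = π/4 × (10.2² − 7.35²) = 39.28 cm^2
Flow into the rod-end port fills the annular volume.
v = Q / A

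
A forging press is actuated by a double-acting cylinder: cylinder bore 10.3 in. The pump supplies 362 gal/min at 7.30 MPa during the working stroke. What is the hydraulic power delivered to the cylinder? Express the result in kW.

Hydraulic power = P × Q

W ≈ 167 kW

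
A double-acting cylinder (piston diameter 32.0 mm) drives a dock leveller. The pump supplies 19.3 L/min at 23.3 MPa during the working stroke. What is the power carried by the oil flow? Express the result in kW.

Hydraulic power = P × Q

W ≈ 7.49 kW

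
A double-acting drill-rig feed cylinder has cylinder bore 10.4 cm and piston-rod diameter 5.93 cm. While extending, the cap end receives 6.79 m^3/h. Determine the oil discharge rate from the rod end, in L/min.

Cap-side area A_cap = π/4 × (10.4 cm)² = 84.95 cm^2
Rod-side annular area A_ann = π/4 × (10.4² − 5.93²) = 57.33 cm^2
Piston speed v = Q_in/A_cap; rod-end outflow Q_out = v × A_ann = Q_in × A_ann/A_cap.

Q_out ≈ 76.4 L/min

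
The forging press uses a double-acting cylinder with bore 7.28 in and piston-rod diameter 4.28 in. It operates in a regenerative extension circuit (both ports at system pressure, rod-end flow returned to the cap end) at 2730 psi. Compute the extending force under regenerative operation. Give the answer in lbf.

With equal pressure on both faces, forces on the annular region cancel; the net push is pressure × rod cross-section.
Rod cross-section A_rod = π/4 × (4.28 in)² = 14.39 in^2
F = P × A_rod

F ≈ 39300 lbf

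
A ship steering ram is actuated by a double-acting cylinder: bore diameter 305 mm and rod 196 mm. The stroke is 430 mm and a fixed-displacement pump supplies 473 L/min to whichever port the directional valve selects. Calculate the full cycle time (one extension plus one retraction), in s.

t ≈ 6.32 s

Cap-side area A_cap = π/4 × (305 mm)² = 73060 mm^2
Rod-side annular area A_ann = π/4 × (305² − 196²) = 42890 mm^2
t_ext = A_cap·L/Q = 3.985 s
t_ret = A_ann·L/Q = 2.339 s
t_cycle = t_ext + t_ret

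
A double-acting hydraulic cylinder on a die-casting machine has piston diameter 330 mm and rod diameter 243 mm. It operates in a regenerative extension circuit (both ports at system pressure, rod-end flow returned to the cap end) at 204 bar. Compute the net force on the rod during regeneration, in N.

With equal pressure on both faces, forces on the annular region cancel; the net push is pressure × rod cross-section.
Rod cross-section A_rod = π/4 × (243 mm)² = 46380 mm^2
F = P × A_rod

F ≈ 9.46e5 N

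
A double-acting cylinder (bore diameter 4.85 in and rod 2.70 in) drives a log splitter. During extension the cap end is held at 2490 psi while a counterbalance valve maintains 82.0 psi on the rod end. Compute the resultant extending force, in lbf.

Cap-side area A_cap = π/4 × (4.85 in)² = 18.47 in^2
Rod-side annular area A_ann = π/4 × (4.85² − 2.70²) = 12.75 in^2
Net thrust = P_cap·A_cap − P_rod·A_ann = 46000 lbf − 1045 lbf

F ≈ 45000 lbf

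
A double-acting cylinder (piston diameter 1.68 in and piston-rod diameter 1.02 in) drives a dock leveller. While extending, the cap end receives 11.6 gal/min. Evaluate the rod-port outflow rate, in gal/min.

Cap-side area A_cap = π/4 × (1.68 in)² = 2.217 in^2
Rod-side annular area A_ann = π/4 × (1.68² − 1.02²) = 1.400 in^2
Piston speed v = Q_in/A_cap; rod-end outflow Q_out = v × A_ann = Q_in × A_ann/A_cap.

Q_out ≈ 7.32 gal/min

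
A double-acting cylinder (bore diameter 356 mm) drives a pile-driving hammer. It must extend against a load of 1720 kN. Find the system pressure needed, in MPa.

Cap-side area A_cap = π/4 × (356 mm)² = 99540 mm^2
P = F / A = 1720 kN / A

P ≈ 17.3 MPa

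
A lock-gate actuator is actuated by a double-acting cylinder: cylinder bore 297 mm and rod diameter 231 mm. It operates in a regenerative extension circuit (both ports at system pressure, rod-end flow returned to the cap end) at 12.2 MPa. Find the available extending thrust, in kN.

F ≈ 511 kN

With equal pressure on both faces, forces on the annular region cancel; the net push is pressure × rod cross-section.
Rod cross-section A_rod = π/4 × (231 mm)² = 41910 mm^2
F = P × A_rod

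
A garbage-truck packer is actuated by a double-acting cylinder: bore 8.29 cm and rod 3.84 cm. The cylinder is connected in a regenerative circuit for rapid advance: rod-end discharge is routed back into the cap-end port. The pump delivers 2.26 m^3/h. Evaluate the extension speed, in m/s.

v ≈ 0.542 m/s

In regeneration the rod-end outflow joins the pump flow into the cap end, so the net volume the pump must supply per unit advance equals the rod cross-section area.
Rod cross-section A_rod = π/4 × (3.84 cm)² = 11.58 cm^2
v = Q_pump / A_rod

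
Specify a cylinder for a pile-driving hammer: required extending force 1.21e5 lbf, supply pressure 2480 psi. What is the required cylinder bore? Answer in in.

D ≈ 7.88 in

Extension force acts on the full piston face: F = P × (π/4)D².
D = √(4F / (πP)) = √(4 × 1.21e5 lbf / (π × 2480 psi))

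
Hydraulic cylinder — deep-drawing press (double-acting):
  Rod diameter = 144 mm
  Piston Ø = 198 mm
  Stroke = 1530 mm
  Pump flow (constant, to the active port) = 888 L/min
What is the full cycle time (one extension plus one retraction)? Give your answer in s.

t ≈ 4.68 s

Cap-side area A_cap = π/4 × (198 mm)² = 30790 mm^2
Rod-side annular area A_ann = π/4 × (198² − 144²) = 14500 mm^2
t_ext = A_cap·L/Q = 3.183 s
t_ret = A_ann·L/Q = 1.499 s
t_cycle = t_ext + t_ret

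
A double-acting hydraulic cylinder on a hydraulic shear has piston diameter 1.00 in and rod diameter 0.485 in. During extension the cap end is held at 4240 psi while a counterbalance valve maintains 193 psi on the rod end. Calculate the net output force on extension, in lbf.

Cap-side area A_cap = π/4 × (1.00 in)² = 0.7854 in^2
Rod-side annular area A_ann = π/4 × (1.00² − 0.485²) = 0.6007 in^2
Net thrust = P_cap·A_cap − P_rod·A_ann = 3330 lbf − 115.9 lbf

F ≈ 3210 lbf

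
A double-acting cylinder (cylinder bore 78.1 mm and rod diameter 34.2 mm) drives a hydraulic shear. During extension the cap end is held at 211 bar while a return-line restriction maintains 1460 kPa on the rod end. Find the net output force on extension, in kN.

Cap-side area A_cap = π/4 × (78.1 mm)² = 4791 mm^2
Rod-side annular area A_ann = π/4 × (78.1² − 34.2²) = 3872 mm^2
Net thrust = P_cap·A_cap − P_rod·A_ann = 101.1 kN − 5.653 kN

F ≈ 95.4 kN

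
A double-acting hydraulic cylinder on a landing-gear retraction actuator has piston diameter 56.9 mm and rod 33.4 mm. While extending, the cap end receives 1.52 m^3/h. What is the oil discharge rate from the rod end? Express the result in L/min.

Cap-side area A_cap = π/4 × (56.9 mm)² = 2543 mm^2
Rod-side annular area A_ann = π/4 × (56.9² − 33.4²) = 1667 mm^2
Piston speed v = Q_in/A_cap; rod-end outflow Q_out = v × A_ann = Q_in × A_ann/A_cap.

Q_out ≈ 16.6 L/min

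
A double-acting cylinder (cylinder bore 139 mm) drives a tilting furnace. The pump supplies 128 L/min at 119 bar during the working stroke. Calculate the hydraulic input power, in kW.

W ≈ 25.4 kW

Hydraulic power = P × Q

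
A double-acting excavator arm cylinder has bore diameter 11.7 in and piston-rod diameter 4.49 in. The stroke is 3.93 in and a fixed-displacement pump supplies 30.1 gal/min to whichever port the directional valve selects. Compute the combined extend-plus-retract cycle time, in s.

t ≈ 6.76 s

Cap-side area A_cap = π/4 × (11.7 in)² = 107.5 in^2
Rod-side annular area A_ann = π/4 × (11.7² − 4.49²) = 91.68 in^2
t_ext = A_cap·L/Q = 3.646 s
t_ret = A_ann·L/Q = 3.109 s
t_cycle = t_ext + t_ret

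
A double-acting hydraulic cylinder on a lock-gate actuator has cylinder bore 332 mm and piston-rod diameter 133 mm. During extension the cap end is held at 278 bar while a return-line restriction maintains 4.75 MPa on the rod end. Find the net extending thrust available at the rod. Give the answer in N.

Cap-side area A_cap = π/4 × (332 mm)² = 86570 mm^2
Rod-side annular area A_ann = π/4 × (332² − 133²) = 72680 mm^2
Net thrust = P_cap·A_cap − P_rod·A_ann = 2.407e6 N − 3.452e5 N

F ≈ 2.06e6 N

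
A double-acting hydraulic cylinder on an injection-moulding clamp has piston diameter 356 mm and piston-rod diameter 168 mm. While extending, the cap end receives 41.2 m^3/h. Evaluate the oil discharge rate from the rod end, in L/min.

Q_out ≈ 534 L/min

Cap-side area A_cap = π/4 × (356 mm)² = 99540 mm^2
Rod-side annular area A_ann = π/4 × (356² − 168²) = 77370 mm^2
Piston speed v = Q_in/A_cap; rod-end outflow Q_out = v × A_ann = Q_in × A_ann/A_cap.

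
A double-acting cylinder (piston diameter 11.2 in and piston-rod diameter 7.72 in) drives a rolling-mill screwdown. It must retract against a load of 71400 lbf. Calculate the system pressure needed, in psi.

P ≈ 1380 psi

Rod-side annular area A_ann = π/4 × (11.2² − 7.72²) = 51.71 in^2
Retraction: pressure acts on the annular area.
P = F / A = 71400 lbf / A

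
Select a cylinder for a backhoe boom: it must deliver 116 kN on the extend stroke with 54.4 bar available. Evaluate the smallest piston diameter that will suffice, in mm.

D ≈ 165 mm

Extension force acts on the full piston face: F = P × (π/4)D².
D = √(4F / (πP)) = √(4 × 116 kN / (π × 54.4 bar))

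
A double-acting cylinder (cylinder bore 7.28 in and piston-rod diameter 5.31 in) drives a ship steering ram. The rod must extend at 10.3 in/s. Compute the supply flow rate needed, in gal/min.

Cap-side area A_cap = π/4 × (7.28 in)² = 41.62 in^2
Q = A × v

Q ≈ 111 gal/min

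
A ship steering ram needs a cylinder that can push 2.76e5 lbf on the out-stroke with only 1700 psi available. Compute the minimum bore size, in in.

D ≈ 14.4 in

Extension force acts on the full piston face: F = P × (π/4)D².
D = √(4F / (πP)) = √(4 × 2.76e5 lbf / (π × 1700 psi))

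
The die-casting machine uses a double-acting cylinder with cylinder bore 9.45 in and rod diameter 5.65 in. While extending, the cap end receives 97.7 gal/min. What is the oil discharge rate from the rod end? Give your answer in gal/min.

Cap-side area A_cap = π/4 × (9.45 in)² = 70.14 in^2
Rod-side annular area A_ann = π/4 × (9.45² − 5.65²) = 45.07 in^2
Piston speed v = Q_in/A_cap; rod-end outflow Q_out = v × A_ann = Q_in × A_ann/A_cap.

Q_out ≈ 62.8 gal/min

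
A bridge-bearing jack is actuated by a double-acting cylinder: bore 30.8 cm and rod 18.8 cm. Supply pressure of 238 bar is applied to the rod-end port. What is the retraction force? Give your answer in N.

F ≈ 1.11e6 N

Rod-side annular area A_ann = π/4 × (30.8² − 18.8²) = 467.5 cm^2
On retraction the pressure acts on the annular area (bore minus rod).
F = P × A_ann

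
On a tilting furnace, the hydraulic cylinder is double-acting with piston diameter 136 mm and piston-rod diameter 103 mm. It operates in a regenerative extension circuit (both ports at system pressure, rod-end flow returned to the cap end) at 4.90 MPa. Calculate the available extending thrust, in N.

F ≈ 40800 N

With equal pressure on both faces, forces on the annular region cancel; the net push is pressure × rod cross-section.
Rod cross-section A_rod = π/4 × (103 mm)² = 8332 mm^2
F = P × A_rod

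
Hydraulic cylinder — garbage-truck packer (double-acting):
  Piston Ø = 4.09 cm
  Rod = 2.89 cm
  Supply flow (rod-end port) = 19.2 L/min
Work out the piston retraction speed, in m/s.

Rod-side annular area A_ann = π/4 × (4.09² − 2.89²) = 6.578 cm^2
Flow into the rod-end port fills the annular volume.
v = Q / A

v ≈ 0.486 m/s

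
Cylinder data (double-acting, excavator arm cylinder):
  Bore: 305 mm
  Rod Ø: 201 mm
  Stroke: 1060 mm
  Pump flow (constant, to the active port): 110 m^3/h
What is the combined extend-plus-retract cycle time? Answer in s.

Cap-side area A_cap = π/4 × (305 mm)² = 73060 mm^2
Rod-side annular area A_ann = π/4 × (305² − 201²) = 41330 mm^2
t_ext = A_cap·L/Q = 2.535 s
t_ret = A_ann·L/Q = 1.434 s
t_cycle = t_ext + t_ret

t ≈ 3.97 s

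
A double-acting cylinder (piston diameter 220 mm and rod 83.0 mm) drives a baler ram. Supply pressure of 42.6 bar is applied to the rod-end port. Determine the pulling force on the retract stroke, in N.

F ≈ 1.39e5 N

Rod-side annular area A_ann = π/4 × (220² − 83.0²) = 32600 mm^2
On retraction the pressure acts on the annular area (bore minus rod).
F = P × A_ann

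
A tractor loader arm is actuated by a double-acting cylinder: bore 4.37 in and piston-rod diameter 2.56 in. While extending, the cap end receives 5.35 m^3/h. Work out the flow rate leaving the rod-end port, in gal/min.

Cap-side area A_cap = π/4 × (4.37 in)² = 15.00 in^2
Rod-side annular area A_ann = π/4 × (4.37² − 2.56²) = 9.851 in^2
Piston speed v = Q_in/A_cap; rod-end outflow Q_out = v × A_ann = Q_in × A_ann/A_cap.

Q_out ≈ 15.5 gal/min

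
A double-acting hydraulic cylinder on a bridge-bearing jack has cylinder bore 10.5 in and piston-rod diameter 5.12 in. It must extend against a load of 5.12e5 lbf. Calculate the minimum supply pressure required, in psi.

P ≈ 5910 psi

Cap-side area A_cap = π/4 × (10.5 in)² = 86.59 in^2
P = F / A = 5.12e5 lbf / A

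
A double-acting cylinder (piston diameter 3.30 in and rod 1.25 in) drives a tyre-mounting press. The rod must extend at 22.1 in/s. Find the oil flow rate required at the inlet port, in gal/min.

Q ≈ 49.1 gal/min

Cap-side area A_cap = π/4 × (3.30 in)² = 8.553 in^2
Q = A × v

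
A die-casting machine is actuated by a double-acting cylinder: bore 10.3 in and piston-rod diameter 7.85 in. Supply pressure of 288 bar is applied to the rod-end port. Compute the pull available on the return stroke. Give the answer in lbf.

F ≈ 1.46e5 lbf

Rod-side annular area A_ann = π/4 × (10.3² − 7.85²) = 34.92 in^2
On retraction the pressure acts on the annular area (bore minus rod).
F = P × A_ann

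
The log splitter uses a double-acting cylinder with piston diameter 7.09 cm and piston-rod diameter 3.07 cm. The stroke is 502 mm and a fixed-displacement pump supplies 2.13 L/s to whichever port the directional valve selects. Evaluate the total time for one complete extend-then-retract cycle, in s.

Cap-side area A_cap = π/4 × (7.09 cm)² = 39.48 cm^2
Rod-side annular area A_ann = π/4 × (7.09² − 3.07²) = 32.08 cm^2
t_ext = A_cap·L/Q = 0.9305 s
t_ret = A_ann·L/Q = 0.7560 s
t_cycle = t_ext + t_ret

t ≈ 1.69 s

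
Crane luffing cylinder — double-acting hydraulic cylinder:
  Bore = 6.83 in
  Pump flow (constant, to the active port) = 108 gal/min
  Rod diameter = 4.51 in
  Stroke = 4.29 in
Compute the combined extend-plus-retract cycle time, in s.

Cap-side area A_cap = π/4 × (6.83 in)² = 36.64 in^2
Rod-side annular area A_ann = π/4 × (6.83² − 4.51²) = 20.66 in^2
t_ext = A_cap·L/Q = 0.3780 s
t_ret = A_ann·L/Q = 0.2132 s
t_cycle = t_ext + t_ret

t ≈ 0.591 s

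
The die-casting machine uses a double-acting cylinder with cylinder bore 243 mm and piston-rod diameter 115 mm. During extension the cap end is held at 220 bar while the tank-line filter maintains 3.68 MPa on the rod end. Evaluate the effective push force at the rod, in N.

Cap-side area A_cap = π/4 × (243 mm)² = 46380 mm^2
Rod-side annular area A_ann = π/4 × (243² − 115²) = 35990 mm^2
Net thrust = P_cap·A_cap − P_rod·A_ann = 1.020e6 N − 1.324e5 N

F ≈ 8.88e5 N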